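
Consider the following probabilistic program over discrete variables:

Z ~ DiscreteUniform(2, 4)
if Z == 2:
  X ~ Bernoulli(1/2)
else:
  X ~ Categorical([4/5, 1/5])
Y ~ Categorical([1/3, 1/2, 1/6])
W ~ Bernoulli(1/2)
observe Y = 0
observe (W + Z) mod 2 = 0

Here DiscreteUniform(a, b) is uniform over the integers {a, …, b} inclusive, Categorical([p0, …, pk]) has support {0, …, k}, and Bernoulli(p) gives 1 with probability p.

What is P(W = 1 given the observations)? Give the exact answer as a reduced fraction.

P(W = 1 | obs) = 1/3

Enumerate traces; 6 have nonzero weight after conditioning:
  (Z=2, X=0, Y=0, W=0) weight 1/36
  (Z=2, X=1, Y=0, W=0) weight 1/36
  (Z=3, X=0, Y=0, W=1) weight 2/45
  (Z=3, X=1, Y=0, W=1) weight 1/90
  (Z=4, X=0, Y=0, W=0) weight 2/45
  (Z=4, X=1, Y=0, W=0) weight 1/90
Group by W:
  weight(W=0) = 1/9
  weight(W=1) = 1/18
Total weight = 1/9 + 1/18 = 1/6
P(W=0 | obs) = 1/9 / 1/6 = 2/3
P(W=1 | obs) = 1/18 / 1/6 = 1/3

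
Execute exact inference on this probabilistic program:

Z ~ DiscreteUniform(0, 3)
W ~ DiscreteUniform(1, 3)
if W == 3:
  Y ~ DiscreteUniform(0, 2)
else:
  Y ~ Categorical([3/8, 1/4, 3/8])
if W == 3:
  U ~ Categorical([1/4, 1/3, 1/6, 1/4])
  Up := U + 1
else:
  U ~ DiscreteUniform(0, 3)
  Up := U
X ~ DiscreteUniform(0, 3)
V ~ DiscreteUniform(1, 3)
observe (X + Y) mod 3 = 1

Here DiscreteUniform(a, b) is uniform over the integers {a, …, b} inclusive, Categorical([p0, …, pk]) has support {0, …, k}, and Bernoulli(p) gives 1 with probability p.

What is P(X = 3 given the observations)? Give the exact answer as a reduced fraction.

Enumerate traces; 576 have nonzero weight after conditioning:
  (Z=0, W=1, Y=0, U=0, X=1, V=1) weight 1/1536
  (Z=0, W=1, Y=0, U=0, X=1, V=2) weight 1/1536
  (Z=0, W=1, Y=0, U=0, X=1, V=3) weight 1/1536
  (Z=0, W=1, Y=0, U=1, X=1, V=1) weight 1/1536
  (Z=0, W=1, Y=0, U=1, X=1, V=2) weight 1/1536
  (Z=0, W=1, Y=0, U=1, X=1, V=3) weight 1/1536
  (Z=0, W=1, Y=0, U=2, X=1, V=1) weight 1/1536
  (Z=0, W=1, Y=0, U=2, X=1, V=2) weight 1/1536
  (Z=0, W=1, Y=1, U=0, X=0, V=1) weight 1/2304
  (Z=0, W=1, Y=1, U=0, X=3, V=1) weight 1/2304
  … 566 more
Group by X:
  weight(X=0) = 5/72
  weight(X=1) = 13/144
  weight(X=2) = 13/144
  weight(X=3) = 5/72
Total weight = 5/72 + 13/144 + 13/144 + 5/72 = 23/72
P(X=0 | obs) = 5/72 / 23/72 = 5/23
P(X=1 | obs) = 13/144 / 23/72 = 13/46
P(X=2 | obs) = 13/144 / 23/72 = 13/46
P(X=3 | obs) = 5/72 / 23/72 = 5/23

P(X = 3 | obs) = 5/23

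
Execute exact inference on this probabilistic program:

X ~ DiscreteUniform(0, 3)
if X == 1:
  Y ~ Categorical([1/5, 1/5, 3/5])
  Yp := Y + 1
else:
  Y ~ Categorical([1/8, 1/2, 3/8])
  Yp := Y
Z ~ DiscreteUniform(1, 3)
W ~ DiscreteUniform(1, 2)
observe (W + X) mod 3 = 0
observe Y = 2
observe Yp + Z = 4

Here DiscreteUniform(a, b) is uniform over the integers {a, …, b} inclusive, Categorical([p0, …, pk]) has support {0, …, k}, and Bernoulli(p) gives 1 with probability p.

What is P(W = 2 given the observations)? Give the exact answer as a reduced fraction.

P(W = 2 | obs) = 8/13

Enumerate traces; 2 have nonzero weight after conditioning:
  (X=1, Y=2, Z=1, W=2) weight 1/40
  (X=2, Y=2, Z=2, W=1) weight 1/64
Group by W:
  weight(W=1) = 1/64
  weight(W=2) = 1/40
Total weight = 1/64 + 1/40 = 13/320
P(W=1 | obs) = 1/64 / 13/320 = 5/13
P(W=2 | obs) = 1/40 / 13/320 = 8/13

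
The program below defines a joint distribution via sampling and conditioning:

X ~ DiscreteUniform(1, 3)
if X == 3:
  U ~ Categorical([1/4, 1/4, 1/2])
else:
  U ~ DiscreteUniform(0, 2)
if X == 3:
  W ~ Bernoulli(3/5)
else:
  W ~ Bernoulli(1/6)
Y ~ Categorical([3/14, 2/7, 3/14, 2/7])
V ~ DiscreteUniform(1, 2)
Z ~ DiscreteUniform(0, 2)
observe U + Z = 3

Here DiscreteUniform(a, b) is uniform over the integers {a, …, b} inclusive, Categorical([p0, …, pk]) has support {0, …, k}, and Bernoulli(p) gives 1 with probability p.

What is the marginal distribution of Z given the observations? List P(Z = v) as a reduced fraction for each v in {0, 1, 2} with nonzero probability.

Enumerate traces; 96 have nonzero weight after conditioning:
  (X=1, U=1, W=0, Y=0, V=1, Z=2) weight 5/1512
  (X=1, U=1, W=0, Y=0, V=2, Z=2) weight 5/1512
  (X=1, U=1, W=0, Y=1, V=1, Z=2) weight 5/1134
  (X=1, U=1, W=0, Y=1, V=2, Z=2) weight 5/1134
  (X=1, U=1, W=0, Y=2, V=1, Z=2) weight 5/1512
  (X=1, U=1, W=0, Y=2, V=2, Z=2) weight 5/1512
  (X=1, U=1, W=0, Y=3, V=1, Z=2) weight 5/1134
  (X=1, U=1, W=0, Y=3, V=2, Z=2) weight 5/1134
  (X=1, U=2, W=0, Y=0, V=1, Z=1) weight 5/1512
  … 87 more
Group by Z:
  weight(Z=1) = 7/54
  weight(Z=2) = 11/108
Total weight = 7/54 + 11/108 = 25/108
P(Z=1 | obs) = 7/54 / 25/108 = 14/25
P(Z=2 | obs) = 11/108 / 25/108 = 11/25

P(Z=1) = 14/25, P(Z=2) = 11/25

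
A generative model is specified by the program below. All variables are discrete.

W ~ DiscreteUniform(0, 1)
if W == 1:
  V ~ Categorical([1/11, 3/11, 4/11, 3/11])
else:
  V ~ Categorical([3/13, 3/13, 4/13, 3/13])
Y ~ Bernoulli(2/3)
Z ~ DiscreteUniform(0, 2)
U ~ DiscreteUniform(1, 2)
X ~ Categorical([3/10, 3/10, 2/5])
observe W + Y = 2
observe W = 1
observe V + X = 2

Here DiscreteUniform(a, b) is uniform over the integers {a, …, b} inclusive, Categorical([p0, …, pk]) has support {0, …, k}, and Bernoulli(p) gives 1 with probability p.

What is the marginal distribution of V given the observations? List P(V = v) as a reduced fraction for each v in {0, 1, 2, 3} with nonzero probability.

Enumerate traces; 18 have nonzero weight after conditioning:
  (W=1, V=0, Y=1, Z=0, U=1, X=2) weight 1/495
  (W=1, V=0, Y=1, Z=0, U=2, X=2) weight 1/495
  (W=1, V=0, Y=1, Z=1, U=1, X=2) weight 1/495
  (W=1, V=0, Y=1, Z=1, U=2, X=2) weight 1/495
  (W=1, V=0, Y=1, Z=2, U=1, X=2) weight 1/495
  (W=1, V=0, Y=1, Z=2, U=2, X=2) weight 1/495
  (W=1, V=1, Y=1, Z=0, U=1, X=1) weight 1/220
  (W=1, V=1, Y=1, Z=0, U=2, X=1) weight 1/220
  (W=1, V=2, Y=1, Z=0, U=1, X=0) weight 1/165
  … 9 more
Group by V:
  weight(V=0) = 2/165
  weight(V=1) = 3/110
  weight(V=2) = 2/55
Total weight = 2/165 + 3/110 + 2/55 = 5/66
P(V=0 | obs) = 2/165 / 5/66 = 4/25
P(V=1 | obs) = 3/110 / 5/66 = 9/25
P(V=2 | obs) = 2/55 / 5/66 = 12/25

P(V=0) = 4/25, P(V=1) = 9/25, P(V=2) = 12/25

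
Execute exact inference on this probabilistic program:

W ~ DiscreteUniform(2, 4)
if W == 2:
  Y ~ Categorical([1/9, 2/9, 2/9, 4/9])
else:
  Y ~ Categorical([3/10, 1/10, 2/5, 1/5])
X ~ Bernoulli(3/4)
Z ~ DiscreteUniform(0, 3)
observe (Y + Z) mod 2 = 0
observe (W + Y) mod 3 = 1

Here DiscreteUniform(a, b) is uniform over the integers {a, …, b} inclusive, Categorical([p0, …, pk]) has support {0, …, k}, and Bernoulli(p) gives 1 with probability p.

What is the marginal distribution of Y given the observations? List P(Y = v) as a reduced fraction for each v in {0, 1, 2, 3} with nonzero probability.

P(Y=0) = 27/74, P(Y=1) = 9/74, P(Y=2) = 10/37, P(Y=3) = 9/37

Enumerate traces; 16 have nonzero weight after conditioning:
  (W=2, Y=2, X=0, Z=0) weight 1/216
  (W=2, Y=2, X=0, Z=2) weight 1/216
  (W=2, Y=2, X=1, Z=0) weight 1/72
  (W=2, Y=2, X=1, Z=2) weight 1/72
  (W=3, Y=1, X=0, Z=1) weight 1/480
  (W=3, Y=1, X=0, Z=3) weight 1/480
  (W=3, Y=1, X=1, Z=1) weight 1/160
  (W=3, Y=1, X=1, Z=3) weight 1/160
  (W=4, Y=0, X=0, Z=0) weight 1/160
  (W=4, Y=3, X=0, Z=1) weight 1/240
  … 6 more
Group by Y:
  weight(Y=0) = 1/20
  weight(Y=1) = 1/60
  weight(Y=2) = 1/27
  weight(Y=3) = 1/30
Total weight = 1/20 + 1/60 + 1/27 + 1/30 = 37/270
P(Y=0 | obs) = 1/20 / 37/270 = 27/74
P(Y=1 | obs) = 1/60 / 37/270 = 9/74
P(Y=2 | obs) = 1/27 / 37/270 = 10/37
P(Y=3 | obs) = 1/30 / 37/270 = 9/37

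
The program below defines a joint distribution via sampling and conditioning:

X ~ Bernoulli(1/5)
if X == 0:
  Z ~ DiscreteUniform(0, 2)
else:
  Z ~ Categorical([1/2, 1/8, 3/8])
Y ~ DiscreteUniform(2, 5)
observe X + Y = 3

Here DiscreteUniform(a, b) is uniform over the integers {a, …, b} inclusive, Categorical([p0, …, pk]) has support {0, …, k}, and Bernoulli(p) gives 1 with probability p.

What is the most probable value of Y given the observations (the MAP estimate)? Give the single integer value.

Enumerate traces; 6 have nonzero weight after conditioning:
  (X=0, Z=0, Y=3) weight 1/15
  (X=0, Z=1, Y=3) weight 1/15
  (X=0, Z=2, Y=3) weight 1/15
  (X=1, Z=0, Y=2) weight 1/40
  (X=1, Z=1, Y=2) weight 1/160
  (X=1, Z=2, Y=2) weight 3/160
Group by Y:
  weight(Y=2) = 1/20
  weight(Y=3) = 1/5
Total weight = 1/20 + 1/5 = 1/4
P(Y=2 | obs) = 1/20 / 1/4 = 1/5
P(Y=3 | obs) = 1/5 / 1/4 = 4/5
argmax = 3

argmax_v P(Y = v | obs) = 3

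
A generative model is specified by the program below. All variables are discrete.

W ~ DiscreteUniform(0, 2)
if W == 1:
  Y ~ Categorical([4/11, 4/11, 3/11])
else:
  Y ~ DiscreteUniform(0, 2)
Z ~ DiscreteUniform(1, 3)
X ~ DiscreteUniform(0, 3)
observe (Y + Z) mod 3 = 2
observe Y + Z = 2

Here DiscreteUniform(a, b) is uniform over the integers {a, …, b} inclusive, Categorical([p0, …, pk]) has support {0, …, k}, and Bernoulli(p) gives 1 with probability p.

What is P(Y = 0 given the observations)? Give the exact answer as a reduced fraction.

P(Y = 0 | obs) = 1/2

Enumerate traces; 24 have nonzero weight after conditioning:
  (W=0, Y=0, Z=2, X=0) weight 1/108
  (W=0, Y=0, Z=2, X=1) weight 1/108
  (W=0, Y=0, Z=2, X=2) weight 1/108
  (W=0, Y=0, Z=2, X=3) weight 1/108
  (W=0, Y=1, Z=1, X=0) weight 1/108
  (W=0, Y=1, Z=1, X=1) weight 1/108
  (W=0, Y=1, Z=1, X=2) weight 1/108
  (W=0, Y=1, Z=1, X=3) weight 1/108
  … 16 more
Group by Y:
  weight(Y=0) = 34/297
  weight(Y=1) = 34/297
Total weight = 34/297 + 34/297 = 68/297
P(Y=0 | obs) = 34/297 / 68/297 = 1/2
P(Y=1 | obs) = 34/297 / 68/297 = 1/2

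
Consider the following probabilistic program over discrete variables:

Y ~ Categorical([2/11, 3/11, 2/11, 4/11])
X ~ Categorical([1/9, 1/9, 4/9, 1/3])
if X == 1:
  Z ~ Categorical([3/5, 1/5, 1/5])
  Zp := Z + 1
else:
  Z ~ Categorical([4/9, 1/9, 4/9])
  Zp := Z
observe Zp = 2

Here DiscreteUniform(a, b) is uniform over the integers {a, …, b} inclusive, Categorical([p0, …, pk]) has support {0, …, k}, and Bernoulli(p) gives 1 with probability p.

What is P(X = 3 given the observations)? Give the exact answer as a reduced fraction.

P(X = 3 | obs) = 60/169

Enumerate traces; 16 have nonzero weight after conditioning:
  (Y=0, X=0, Z=2) weight 8/891
  (Y=0, X=1, Z=1) weight 2/495
  (Y=0, X=2, Z=2) weight 32/891
  (Y=0, X=3, Z=2) weight 8/297
  (Y=1, X=0, Z=2) weight 4/297
  (Y=1, X=1, Z=1) weight 1/165
  (Y=1, X=2, Z=2) weight 16/297
  (Y=1, X=3, Z=2) weight 4/99
  … 8 more
Group by X:
  weight(X=0) = 4/81
  weight(X=1) = 1/45
  weight(X=2) = 16/81
  weight(X=3) = 4/27
Total weight = 4/81 + 1/45 + 16/81 + 4/27 = 169/405
P(X=0 | obs) = 4/81 / 169/405 = 20/169
P(X=1 | obs) = 1/45 / 169/405 = 9/169
P(X=2 | obs) = 16/81 / 169/405 = 80/169
P(X=3 | obs) = 4/27 / 169/405 = 60/169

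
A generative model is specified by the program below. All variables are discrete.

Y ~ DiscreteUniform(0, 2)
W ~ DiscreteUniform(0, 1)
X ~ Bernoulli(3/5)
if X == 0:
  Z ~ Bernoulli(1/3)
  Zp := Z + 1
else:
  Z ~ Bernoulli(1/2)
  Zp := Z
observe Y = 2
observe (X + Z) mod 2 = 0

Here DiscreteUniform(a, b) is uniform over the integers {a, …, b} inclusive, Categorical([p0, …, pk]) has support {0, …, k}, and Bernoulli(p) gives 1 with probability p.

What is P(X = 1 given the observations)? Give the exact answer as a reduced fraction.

P(X = 1 | obs) = 9/17

Enumerate traces; 4 have nonzero weight after conditioning:
  (Y=2, W=0, X=0, Z=0) weight 2/45
  (Y=2, W=0, X=1, Z=1) weight 1/20
  (Y=2, W=1, X=0, Z=0) weight 2/45
  (Y=2, W=1, X=1, Z=1) weight 1/20
Group by X:
  weight(X=0) = 4/45
  weight(X=1) = 1/10
Total weight = 4/45 + 1/10 = 17/90
P(X=0 | obs) = 4/45 / 17/90 = 8/17
P(X=1 | obs) = 1/10 / 17/90 = 9/17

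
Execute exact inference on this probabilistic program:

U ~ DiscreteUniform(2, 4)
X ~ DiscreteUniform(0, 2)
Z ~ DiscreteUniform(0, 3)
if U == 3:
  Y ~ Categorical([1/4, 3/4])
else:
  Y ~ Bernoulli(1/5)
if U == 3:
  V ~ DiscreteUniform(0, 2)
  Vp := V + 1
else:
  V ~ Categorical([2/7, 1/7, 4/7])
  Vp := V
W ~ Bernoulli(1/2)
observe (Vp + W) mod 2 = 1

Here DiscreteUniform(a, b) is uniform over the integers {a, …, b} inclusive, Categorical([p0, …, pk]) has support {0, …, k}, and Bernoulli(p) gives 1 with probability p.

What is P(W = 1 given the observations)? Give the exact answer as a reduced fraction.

Enumerate traces; 216 have nonzero weight after conditioning:
  (U=2, X=0, Z=0, Y=0, V=0, W=1) weight 1/315
  (U=2, X=0, Z=0, Y=0, V=1, W=0) weight 1/630
  (U=2, X=0, Z=0, Y=0, V=2, W=1) weight 2/315
  (U=2, X=0, Z=0, Y=1, V=0, W=1) weight 1/1260
  (U=2, X=0, Z=0, Y=1, V=1, W=0) weight 1/2520
  (U=2, X=0, Z=0, Y=1, V=2, W=1) weight 1/630
  (U=2, X=0, Z=1, Y=0, V=0, W=1) weight 1/315
  (U=2, X=0, Z=1, Y=0, V=1, W=0) weight 1/630
  … 208 more
Group by W:
  weight(W=0) = 10/63
  weight(W=1) = 43/126
Total weight = 10/63 + 43/126 = 1/2
P(W=0 | obs) = 10/63 / 1/2 = 20/63
P(W=1 | obs) = 43/126 / 1/2 = 43/63

P(W = 1 | obs) = 43/63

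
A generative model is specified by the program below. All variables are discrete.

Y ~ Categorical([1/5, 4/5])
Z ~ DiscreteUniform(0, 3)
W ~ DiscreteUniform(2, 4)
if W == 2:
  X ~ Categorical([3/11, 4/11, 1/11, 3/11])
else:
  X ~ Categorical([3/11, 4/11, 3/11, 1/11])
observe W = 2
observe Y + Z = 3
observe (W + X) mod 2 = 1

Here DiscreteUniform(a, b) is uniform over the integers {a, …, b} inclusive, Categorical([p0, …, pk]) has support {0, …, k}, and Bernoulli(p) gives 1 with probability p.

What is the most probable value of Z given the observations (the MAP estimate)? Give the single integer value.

Enumerate traces; 4 have nonzero weight after conditioning:
  (Y=0, Z=3, W=2, X=1) weight 1/165
  (Y=0, Z=3, W=2, X=3) weight 1/220
  (Y=1, Z=2, W=2, X=1) weight 4/165
  (Y=1, Z=2, W=2, X=3) weight 1/55
Group by Z:
  weight(Z=2) = 7/165
  weight(Z=3) = 7/660
Total weight = 7/165 + 7/660 = 7/132
P(Z=2 | obs) = 7/165 / 7/132 = 4/5
P(Z=3 | obs) = 7/660 / 7/132 = 1/5
argmax = 2

argmax_v P(Z = v | obs) = 2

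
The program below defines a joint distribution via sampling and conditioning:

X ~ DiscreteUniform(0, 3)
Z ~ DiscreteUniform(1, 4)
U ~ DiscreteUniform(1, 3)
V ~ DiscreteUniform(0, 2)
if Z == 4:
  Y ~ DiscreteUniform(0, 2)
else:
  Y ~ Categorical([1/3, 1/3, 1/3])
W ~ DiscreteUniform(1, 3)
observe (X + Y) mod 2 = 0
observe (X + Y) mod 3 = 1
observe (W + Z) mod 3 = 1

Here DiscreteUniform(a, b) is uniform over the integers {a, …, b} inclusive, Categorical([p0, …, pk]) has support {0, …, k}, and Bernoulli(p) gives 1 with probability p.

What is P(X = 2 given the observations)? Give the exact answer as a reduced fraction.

P(X = 2 | obs) = 1/2

Enumerate traces; 72 have nonzero weight after conditioning:
  (X=2, Z=1, U=1, V=0, Y=2, W=3) weight 1/1296
  (X=2, Z=1, U=1, V=1, Y=2, W=3) weight 1/1296
  (X=2, Z=1, U=1, V=2, Y=2, W=3) weight 1/1296
  (X=2, Z=1, U=2, V=0, Y=2, W=3) weight 1/1296
  (X=2, Z=1, U=2, V=1, Y=2, W=3) weight 1/1296
  (X=2, Z=1, U=2, V=2, Y=2, W=3) weight 1/1296
  (X=2, Z=1, U=3, V=0, Y=2, W=3) weight 1/1296
  (X=2, Z=1, U=3, V=1, Y=2, W=3) weight 1/1296
  (X=3, Z=1, U=1, V=0, Y=1, W=3) weight 1/1296
  … 63 more
Group by X:
  weight(X=2) = 1/36
  weight(X=3) = 1/36
Total weight = 1/36 + 1/36 = 1/18
P(X=2 | obs) = 1/36 / 1/18 = 1/2
P(X=3 | obs) = 1/36 / 1/18 = 1/2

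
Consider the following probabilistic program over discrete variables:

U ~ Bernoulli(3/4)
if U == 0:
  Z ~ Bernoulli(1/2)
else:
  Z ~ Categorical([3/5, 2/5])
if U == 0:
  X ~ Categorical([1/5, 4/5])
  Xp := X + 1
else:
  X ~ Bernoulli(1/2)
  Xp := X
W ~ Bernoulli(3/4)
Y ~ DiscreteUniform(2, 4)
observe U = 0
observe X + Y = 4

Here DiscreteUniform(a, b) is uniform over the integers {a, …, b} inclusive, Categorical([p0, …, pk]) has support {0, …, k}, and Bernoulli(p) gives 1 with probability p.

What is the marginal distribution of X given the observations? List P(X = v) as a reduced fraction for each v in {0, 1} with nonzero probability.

Enumerate traces; 8 have nonzero weight after conditioning:
  (U=0, Z=0, X=0, W=0, Y=4) weight 1/480
  (U=0, Z=0, X=0, W=1, Y=4) weight 1/160
  (U=0, Z=0, X=1, W=0, Y=3) weight 1/120
  (U=0, Z=0, X=1, W=1, Y=3) weight 1/40
  (U=0, Z=1, X=0, W=0, Y=4) weight 1/480
  (U=0, Z=1, X=0, W=1, Y=4) weight 1/160
  (U=0, Z=1, X=1, W=0, Y=3) weight 1/120
  (U=0, Z=1, X=1, W=1, Y=3) weight 1/40
Group by X:
  weight(X=0) = 1/60
  weight(X=1) = 1/15
Total weight = 1/60 + 1/15 = 1/12
P(X=0 | obs) = 1/60 / 1/12 = 1/5
P(X=1 | obs) = 1/15 / 1/12 = 4/5

P(X=0) = 1/5, P(X=1) = 4/5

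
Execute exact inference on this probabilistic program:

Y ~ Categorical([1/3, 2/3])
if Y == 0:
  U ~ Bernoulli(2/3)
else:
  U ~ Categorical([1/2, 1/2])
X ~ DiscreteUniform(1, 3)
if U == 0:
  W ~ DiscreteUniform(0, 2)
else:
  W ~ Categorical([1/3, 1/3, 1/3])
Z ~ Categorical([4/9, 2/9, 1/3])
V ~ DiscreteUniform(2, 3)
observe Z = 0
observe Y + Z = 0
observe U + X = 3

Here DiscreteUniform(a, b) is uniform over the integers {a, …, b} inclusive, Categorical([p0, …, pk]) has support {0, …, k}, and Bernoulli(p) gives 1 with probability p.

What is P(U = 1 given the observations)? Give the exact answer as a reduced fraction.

P(U = 1 | obs) = 2/3

Enumerate traces; 12 have nonzero weight after conditioning:
  (Y=0, U=0, X=3, W=0, Z=0, V=2) weight 2/729
  (Y=0, U=0, X=3, W=0, Z=0, V=3) weight 2/729
  (Y=0, U=0, X=3, W=1, Z=0, V=2) weight 2/729
  (Y=0, U=0, X=3, W=1, Z=0, V=3) weight 2/729
  (Y=0, U=0, X=3, W=2, Z=0, V=2) weight 2/729
  (Y=0, U=0, X=3, W=2, Z=0, V=3) weight 2/729
  (Y=0, U=1, X=2, W=0, Z=0, V=2) weight 4/729
  (Y=0, U=1, X=2, W=0, Z=0, V=3) weight 4/729
  … 4 more
Group by U:
  weight(U=0) = 4/243
  weight(U=1) = 8/243
Total weight = 4/243 + 8/243 = 4/81
P(U=0 | obs) = 4/243 / 4/81 = 1/3
P(U=1 | obs) = 8/243 / 4/81 = 2/3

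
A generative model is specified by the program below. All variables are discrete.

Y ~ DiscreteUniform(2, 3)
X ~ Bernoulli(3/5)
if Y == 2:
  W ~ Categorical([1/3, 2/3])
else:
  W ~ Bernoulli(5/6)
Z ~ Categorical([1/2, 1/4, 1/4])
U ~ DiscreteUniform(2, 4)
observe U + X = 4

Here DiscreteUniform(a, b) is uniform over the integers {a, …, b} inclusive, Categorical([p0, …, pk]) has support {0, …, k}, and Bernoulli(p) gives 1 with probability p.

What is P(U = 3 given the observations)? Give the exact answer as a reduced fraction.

P(U = 3 | obs) = 3/5

Enumerate traces; 24 have nonzero weight after conditioning:
  (Y=2, X=0, W=0, Z=0, U=4) weight 1/90
  (Y=2, X=0, W=0, Z=1, U=4) weight 1/180
  (Y=2, X=0, W=0, Z=2, U=4) weight 1/180
  (Y=2, X=0, W=1, Z=0, U=4) weight 1/45
  (Y=2, X=0, W=1, Z=1, U=4) weight 1/90
  (Y=2, X=0, W=1, Z=2, U=4) weight 1/90
  (Y=2, X=1, W=0, Z=0, U=3) weight 1/60
  (Y=2, X=1, W=0, Z=1, U=3) weight 1/120
  … 16 more
Group by U:
  weight(U=3) = 1/5
  weight(U=4) = 2/15
Total weight = 1/5 + 2/15 = 1/3
P(U=3 | obs) = 1/5 / 1/3 = 3/5
P(U=4 | obs) = 2/15 / 1/3 = 2/5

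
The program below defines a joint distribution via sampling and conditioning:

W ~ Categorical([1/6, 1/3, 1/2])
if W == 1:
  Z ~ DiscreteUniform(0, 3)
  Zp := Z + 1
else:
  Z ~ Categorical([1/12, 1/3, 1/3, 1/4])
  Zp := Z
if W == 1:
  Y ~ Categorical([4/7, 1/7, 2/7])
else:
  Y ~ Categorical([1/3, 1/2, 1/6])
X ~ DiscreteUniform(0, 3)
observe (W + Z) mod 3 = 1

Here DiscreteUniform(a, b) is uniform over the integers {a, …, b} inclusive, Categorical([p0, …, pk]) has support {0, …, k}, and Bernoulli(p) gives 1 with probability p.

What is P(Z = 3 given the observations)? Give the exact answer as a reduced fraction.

P(Z = 3 | obs) = 3/14

Enumerate traces; 48 have nonzero weight after conditioning:
  (W=0, Z=1, Y=0, X=0) weight 1/216
  (W=0, Z=1, Y=0, X=1) weight 1/216
  (W=0, Z=1, Y=0, X=2) weight 1/216
  (W=0, Z=1, Y=0, X=3) weight 1/216
  (W=0, Z=1, Y=1, X=0) weight 1/144
  (W=0, Z=1, Y=1, X=1) weight 1/144
  (W=0, Z=1, Y=1, X=2) weight 1/144
  (W=0, Z=1, Y=1, X=3) weight 1/144
  (W=1, Z=0, Y=0, X=0) weight 1/84
  (W=1, Z=3, Y=0, X=0) weight 1/84
  … 38 more
Group by Z:
  weight(Z=0) = 1/12
  weight(Z=1) = 1/18
  weight(Z=2) = 1/6
  weight(Z=3) = 1/12
Total weight = 1/12 + 1/18 + 1/6 + 1/12 = 7/18
P(Z=0 | obs) = 1/12 / 7/18 = 3/14
P(Z=1 | obs) = 1/18 / 7/18 = 1/7
P(Z=2 | obs) = 1/6 / 7/18 = 3/7
P(Z=3 | obs) = 1/12 / 7/18 = 3/14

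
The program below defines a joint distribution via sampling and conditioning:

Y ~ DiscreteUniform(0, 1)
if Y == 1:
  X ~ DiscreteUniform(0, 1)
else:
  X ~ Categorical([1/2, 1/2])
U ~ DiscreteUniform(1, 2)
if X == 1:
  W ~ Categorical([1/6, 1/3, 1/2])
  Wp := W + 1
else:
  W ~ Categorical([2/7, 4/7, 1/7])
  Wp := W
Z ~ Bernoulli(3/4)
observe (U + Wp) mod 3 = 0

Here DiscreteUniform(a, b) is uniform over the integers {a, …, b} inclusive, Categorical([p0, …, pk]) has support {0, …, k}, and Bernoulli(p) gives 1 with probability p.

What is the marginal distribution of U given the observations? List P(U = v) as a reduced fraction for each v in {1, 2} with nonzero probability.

Enumerate traces; 16 have nonzero weight after conditioning:
  (Y=0, X=0, U=1, W=2, Z=0) weight 1/224
  (Y=0, X=0, U=1, W=2, Z=1) weight 3/224
  (Y=0, X=0, U=2, W=1, Z=0) weight 1/56
  (Y=0, X=0, U=2, W=1, Z=1) weight 3/56
  (Y=0, X=1, U=1, W=1, Z=0) weight 1/96
  (Y=0, X=1, U=1, W=1, Z=1) weight 1/32
  (Y=0, X=1, U=2, W=0, Z=0) weight 1/192
  (Y=0, X=1, U=2, W=0, Z=1) weight 1/64
  … 8 more
Group by U:
  weight(U=1) = 5/42
  weight(U=2) = 31/168
Total weight = 5/42 + 31/168 = 17/56
P(U=1 | obs) = 5/42 / 17/56 = 20/51
P(U=2 | obs) = 31/168 / 17/56 = 31/51

P(U=1) = 20/51, P(U=2) = 31/51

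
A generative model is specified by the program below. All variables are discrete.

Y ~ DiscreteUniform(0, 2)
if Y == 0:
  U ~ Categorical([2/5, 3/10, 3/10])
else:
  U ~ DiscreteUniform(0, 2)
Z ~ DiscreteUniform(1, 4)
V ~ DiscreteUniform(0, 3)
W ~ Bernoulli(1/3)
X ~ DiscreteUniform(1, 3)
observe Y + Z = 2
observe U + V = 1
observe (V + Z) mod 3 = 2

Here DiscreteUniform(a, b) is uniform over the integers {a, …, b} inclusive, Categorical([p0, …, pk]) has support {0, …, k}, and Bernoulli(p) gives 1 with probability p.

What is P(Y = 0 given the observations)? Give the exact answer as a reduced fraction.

P(Y = 0 | obs) = 9/19

Enumerate traces; 12 have nonzero weight after conditioning:
  (Y=0, U=1, Z=2, V=0, W=0, X=1) weight 1/720
  (Y=0, U=1, Z=2, V=0, W=0, X=2) weight 1/720
  (Y=0, U=1, Z=2, V=0, W=0, X=3) weight 1/720
  (Y=0, U=1, Z=2, V=0, W=1, X=1) weight 1/1440
  (Y=0, U=1, Z=2, V=0, W=1, X=2) weight 1/1440
  (Y=0, U=1, Z=2, V=0, W=1, X=3) weight 1/1440
  (Y=1, U=0, Z=1, V=1, W=0, X=1) weight 1/648
  (Y=1, U=0, Z=1, V=1, W=0, X=2) weight 1/648
  … 4 more
Group by Y:
  weight(Y=0) = 1/160
  weight(Y=1) = 1/144
Total weight = 1/160 + 1/144 = 19/1440
P(Y=0 | obs) = 1/160 / 19/1440 = 9/19
P(Y=1 | obs) = 1/144 / 19/1440 = 10/19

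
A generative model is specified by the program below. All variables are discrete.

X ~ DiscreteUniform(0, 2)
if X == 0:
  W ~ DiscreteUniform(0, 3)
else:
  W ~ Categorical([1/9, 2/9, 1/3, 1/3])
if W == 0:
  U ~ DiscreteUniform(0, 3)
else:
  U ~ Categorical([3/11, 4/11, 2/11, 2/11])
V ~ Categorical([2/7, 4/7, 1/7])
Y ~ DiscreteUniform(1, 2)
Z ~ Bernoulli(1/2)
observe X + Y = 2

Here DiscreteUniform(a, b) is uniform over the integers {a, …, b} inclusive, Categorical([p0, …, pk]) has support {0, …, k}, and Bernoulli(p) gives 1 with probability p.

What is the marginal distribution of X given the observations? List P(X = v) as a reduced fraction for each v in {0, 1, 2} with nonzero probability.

Enumerate traces; 192 have nonzero weight after conditioning:
  (X=0, W=0, U=0, V=0, Y=2, Z=0) weight 1/672
  (X=0, W=0, U=0, V=0, Y=2, Z=1) weight 1/672
  (X=0, W=0, U=0, V=1, Y=2, Z=0) weight 1/336
  (X=0, W=0, U=0, V=1, Y=2, Z=1) weight 1/336
  (X=0, W=0, U=0, V=2, Y=2, Z=0) weight 1/1344
  (X=0, W=0, U=0, V=2, Y=2, Z=1) weight 1/1344
  (X=0, W=0, U=1, V=0, Y=2, Z=0) weight 1/672
  (X=0, W=0, U=1, V=0, Y=2, Z=1) weight 1/672
  (X=1, W=0, U=0, V=0, Y=1, Z=0) weight 1/1512
  … 183 more
Group by X:
  weight(X=0) = 1/6
  weight(X=1) = 1/6
Total weight = 1/6 + 1/6 = 1/3
P(X=0 | obs) = 1/6 / 1/3 = 1/2
P(X=1 | obs) = 1/6 / 1/3 = 1/2

P(X=0) = 1/2, P(X=1) = 1/2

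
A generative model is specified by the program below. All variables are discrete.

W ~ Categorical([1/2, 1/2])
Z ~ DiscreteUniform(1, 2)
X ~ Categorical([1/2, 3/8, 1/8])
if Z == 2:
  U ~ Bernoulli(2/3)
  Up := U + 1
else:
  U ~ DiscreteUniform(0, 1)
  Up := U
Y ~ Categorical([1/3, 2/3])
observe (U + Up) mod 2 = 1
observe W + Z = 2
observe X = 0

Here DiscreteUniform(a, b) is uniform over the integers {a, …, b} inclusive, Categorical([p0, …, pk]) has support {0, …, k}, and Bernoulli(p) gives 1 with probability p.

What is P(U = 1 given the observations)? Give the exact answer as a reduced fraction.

P(U = 1 | obs) = 2/3

Enumerate traces; 4 have nonzero weight after conditioning:
  (W=0, Z=2, X=0, U=0, Y=0) weight 1/72
  (W=0, Z=2, X=0, U=0, Y=1) weight 1/36
  (W=0, Z=2, X=0, U=1, Y=0) weight 1/36
  (W=0, Z=2, X=0, U=1, Y=1) weight 1/18
Group by U:
  weight(U=0) = 1/24
  weight(U=1) = 1/12
Total weight = 1/24 + 1/12 = 1/8
P(U=0 | obs) = 1/24 / 1/8 = 1/3
P(U=1 | obs) = 1/12 / 1/8 = 2/3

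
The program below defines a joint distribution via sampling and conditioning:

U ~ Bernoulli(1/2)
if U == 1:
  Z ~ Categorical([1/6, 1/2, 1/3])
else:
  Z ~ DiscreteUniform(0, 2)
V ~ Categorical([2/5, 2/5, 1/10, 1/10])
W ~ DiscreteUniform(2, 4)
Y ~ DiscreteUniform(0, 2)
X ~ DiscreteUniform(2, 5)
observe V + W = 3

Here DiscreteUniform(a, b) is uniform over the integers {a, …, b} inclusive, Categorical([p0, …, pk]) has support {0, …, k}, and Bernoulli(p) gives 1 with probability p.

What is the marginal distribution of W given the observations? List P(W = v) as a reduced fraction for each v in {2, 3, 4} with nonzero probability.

Enumerate traces; 144 have nonzero weight after conditioning:
  (U=0, Z=0, V=0, W=3, Y=0, X=2) weight 1/540
  (U=0, Z=0, V=0, W=3, Y=0, X=3) weight 1/540
  (U=0, Z=0, V=0, W=3, Y=0, X=4) weight 1/540
  (U=0, Z=0, V=0, W=3, Y=0, X=5) weight 1/540
  (U=0, Z=0, V=0, W=3, Y=1, X=2) weight 1/540
  (U=0, Z=0, V=0, W=3, Y=1, X=3) weight 1/540
  (U=0, Z=0, V=0, W=3, Y=1, X=4) weight 1/540
  (U=0, Z=0, V=0, W=3, Y=1, X=5) weight 1/540
  (U=0, Z=0, V=1, W=2, Y=0, X=2) weight 1/540
  … 135 more
Group by W:
  weight(W=2) = 2/15
  weight(W=3) = 2/15
Total weight = 2/15 + 2/15 = 4/15
P(W=2 | obs) = 2/15 / 4/15 = 1/2
P(W=3 | obs) = 2/15 / 4/15 = 1/2

P(W=2) = 1/2, P(W=3) = 1/2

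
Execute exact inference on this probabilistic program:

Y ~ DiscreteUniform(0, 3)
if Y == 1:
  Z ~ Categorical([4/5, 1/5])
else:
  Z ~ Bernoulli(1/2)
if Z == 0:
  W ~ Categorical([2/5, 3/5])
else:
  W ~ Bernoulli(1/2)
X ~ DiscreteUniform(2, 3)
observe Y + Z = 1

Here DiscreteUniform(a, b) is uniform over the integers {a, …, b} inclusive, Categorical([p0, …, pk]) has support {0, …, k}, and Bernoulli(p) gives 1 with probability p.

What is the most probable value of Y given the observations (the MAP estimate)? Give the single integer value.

Enumerate traces; 8 have nonzero weight after conditioning:
  (Y=0, Z=1, W=0, X=2) weight 1/32
  (Y=0, Z=1, W=0, X=3) weight 1/32
  (Y=0, Z=1, W=1, X=2) weight 1/32
  (Y=0, Z=1, W=1, X=3) weight 1/32
  (Y=1, Z=0, W=0, X=2) weight 1/25
  (Y=1, Z=0, W=0, X=3) weight 1/25
  (Y=1, Z=0, W=1, X=2) weight 3/50
  (Y=1, Z=0, W=1, X=3) weight 3/50
Group by Y:
  weight(Y=0) = 1/8
  weight(Y=1) = 1/5
Total weight = 1/8 + 1/5 = 13/40
P(Y=0 | obs) = 1/8 / 13/40 = 5/13
P(Y=1 | obs) = 1/5 / 13/40 = 8/13
argmax = 1

argmax_v P(Y = v | obs) = 1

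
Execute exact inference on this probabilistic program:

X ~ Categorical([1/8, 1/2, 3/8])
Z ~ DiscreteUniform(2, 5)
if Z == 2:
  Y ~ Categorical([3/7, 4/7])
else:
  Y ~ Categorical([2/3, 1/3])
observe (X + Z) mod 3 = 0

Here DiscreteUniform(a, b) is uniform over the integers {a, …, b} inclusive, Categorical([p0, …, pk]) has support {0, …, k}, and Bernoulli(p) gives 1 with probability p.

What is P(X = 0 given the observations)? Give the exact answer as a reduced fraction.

P(X = 0 | obs) = 1/12

Enumerate traces; 8 have nonzero weight after conditioning:
  (X=0, Z=3, Y=0) weight 1/48
  (X=0, Z=3, Y=1) weight 1/96
  (X=1, Z=2, Y=0) weight 3/56
  (X=1, Z=2, Y=1) weight 1/14
  (X=1, Z=5, Y=0) weight 1/12
  (X=1, Z=5, Y=1) weight 1/24
  (X=2, Z=4, Y=0) weight 1/16
  (X=2, Z=4, Y=1) weight 1/32
Group by X:
  weight(X=0) = 1/32
  weight(X=1) = 1/4
  weight(X=2) = 3/32
Total weight = 1/32 + 1/4 + 3/32 = 3/8
P(X=0 | obs) = 1/32 / 3/8 = 1/12
P(X=1 | obs) = 1/4 / 3/8 = 2/3
P(X=2 | obs) = 3/32 / 3/8 = 1/4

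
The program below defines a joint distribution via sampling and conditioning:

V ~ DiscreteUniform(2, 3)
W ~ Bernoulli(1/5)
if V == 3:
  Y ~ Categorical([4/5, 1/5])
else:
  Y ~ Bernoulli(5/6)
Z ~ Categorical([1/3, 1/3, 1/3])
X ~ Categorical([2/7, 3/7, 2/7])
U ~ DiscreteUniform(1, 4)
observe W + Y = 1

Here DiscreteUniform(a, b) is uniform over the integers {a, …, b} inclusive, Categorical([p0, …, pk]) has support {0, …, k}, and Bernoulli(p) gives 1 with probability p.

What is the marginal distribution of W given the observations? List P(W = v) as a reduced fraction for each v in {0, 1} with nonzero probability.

P(W=0) = 124/153, P(W=1) = 29/153

Enumerate traces; 144 have nonzero weight after conditioning:
  (V=2, W=0, Y=1, Z=0, X=0, U=1) weight 1/126
  (V=2, W=0, Y=1, Z=0, X=0, U=2) weight 1/126
  (V=2, W=0, Y=1, Z=0, X=0, U=3) weight 1/126
  (V=2, W=0, Y=1, Z=0, X=0, U=4) weight 1/126
  (V=2, W=0, Y=1, Z=0, X=1, U=1) weight 1/84
  (V=2, W=0, Y=1, Z=0, X=1, U=2) weight 1/84
  (V=2, W=0, Y=1, Z=0, X=1, U=3) weight 1/84
  (V=2, W=0, Y=1, Z=0, X=1, U=4) weight 1/84
  (V=2, W=1, Y=0, Z=0, X=0, U=1) weight 1/2520
  … 135 more
Group by W:
  weight(W=0) = 31/75
  weight(W=1) = 29/300
Total weight = 31/75 + 29/300 = 51/100
P(W=0 | obs) = 31/75 / 51/100 = 124/153
P(W=1 | obs) = 29/300 / 51/100 = 29/153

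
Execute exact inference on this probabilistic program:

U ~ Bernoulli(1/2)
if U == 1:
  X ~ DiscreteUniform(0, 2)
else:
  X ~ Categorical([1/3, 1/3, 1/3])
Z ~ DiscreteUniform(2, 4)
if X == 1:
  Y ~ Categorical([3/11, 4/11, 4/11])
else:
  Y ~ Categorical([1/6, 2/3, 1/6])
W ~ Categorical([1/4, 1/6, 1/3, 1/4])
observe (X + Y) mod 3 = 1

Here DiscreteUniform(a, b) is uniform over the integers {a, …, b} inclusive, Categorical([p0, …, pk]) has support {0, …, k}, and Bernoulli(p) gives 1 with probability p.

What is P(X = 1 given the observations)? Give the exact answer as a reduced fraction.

P(X = 1 | obs) = 18/73

Enumerate traces; 72 have nonzero weight after conditioning:
  (U=0, X=0, Z=2, Y=1, W=0) weight 1/108
  (U=0, X=0, Z=2, Y=1, W=1) weight 1/162
  (U=0, X=0, Z=2, Y=1, W=2) weight 1/81
  (U=0, X=0, Z=2, Y=1, W=3) weight 1/108
  (U=0, X=0, Z=3, Y=1, W=0) weight 1/108
  (U=0, X=0, Z=3, Y=1, W=1) weight 1/162
  (U=0, X=0, Z=3, Y=1, W=2) weight 1/81
  (U=0, X=0, Z=3, Y=1, W=3) weight 1/108
  (U=0, X=1, Z=2, Y=0, W=0) weight 1/264
  (U=0, X=2, Z=2, Y=2, W=0) weight 1/432
  … 62 more
Group by X:
  weight(X=0) = 2/9
  weight(X=1) = 1/11
  weight(X=2) = 1/18
Total weight = 2/9 + 1/11 + 1/18 = 73/198
P(X=0 | obs) = 2/9 / 73/198 = 44/73
P(X=1 | obs) = 1/11 / 73/198 = 18/73
P(X=2 | obs) = 1/18 / 73/198 = 11/73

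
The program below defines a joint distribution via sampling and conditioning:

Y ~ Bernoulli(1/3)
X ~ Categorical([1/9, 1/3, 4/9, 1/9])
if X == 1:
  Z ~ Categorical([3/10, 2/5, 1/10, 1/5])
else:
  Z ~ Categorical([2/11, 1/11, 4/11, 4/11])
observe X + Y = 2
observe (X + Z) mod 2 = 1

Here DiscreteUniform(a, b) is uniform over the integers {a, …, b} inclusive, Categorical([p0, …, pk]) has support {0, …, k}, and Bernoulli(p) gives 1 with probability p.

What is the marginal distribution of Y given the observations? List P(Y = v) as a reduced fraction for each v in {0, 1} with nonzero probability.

P(Y=0) = 100/133, P(Y=1) = 33/133

Enumerate traces; 4 have nonzero weight after conditioning:
  (Y=0, X=2, Z=1) weight 8/297
  (Y=0, X=2, Z=3) weight 32/297
  (Y=1, X=1, Z=0) weight 1/30
  (Y=1, X=1, Z=2) weight 1/90
Group by Y:
  weight(Y=0) = 40/297
  weight(Y=1) = 2/45
Total weight = 40/297 + 2/45 = 266/1485
P(Y=0 | obs) = 40/297 / 266/1485 = 100/133
P(Y=1 | obs) = 2/45 / 266/1485 = 33/133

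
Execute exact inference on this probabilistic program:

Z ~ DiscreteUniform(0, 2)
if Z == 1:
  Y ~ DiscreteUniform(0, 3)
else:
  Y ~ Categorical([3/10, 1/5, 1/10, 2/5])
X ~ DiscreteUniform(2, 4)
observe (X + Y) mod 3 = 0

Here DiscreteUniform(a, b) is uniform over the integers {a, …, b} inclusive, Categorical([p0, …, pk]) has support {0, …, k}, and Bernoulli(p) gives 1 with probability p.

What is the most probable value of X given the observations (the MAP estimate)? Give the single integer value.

Enumerate traces; 12 have nonzero weight after conditioning:
  (Z=0, Y=0, X=3) weight 1/30
  (Z=0, Y=1, X=2) weight 1/45
  (Z=0, Y=2, X=4) weight 1/90
  (Z=0, Y=3, X=3) weight 2/45
  (Z=1, Y=0, X=3) weight 1/36
  (Z=1, Y=1, X=2) weight 1/36
  (Z=1, Y=2, X=4) weight 1/36
  (Z=1, Y=3, X=3) weight 1/36
  … 4 more
Group by X:
  weight(X=2) = 13/180
  weight(X=3) = 19/90
  weight(X=4) = 1/20
Total weight = 13/180 + 19/90 + 1/20 = 1/3
P(X=2 | obs) = 13/180 / 1/3 = 13/60
P(X=3 | obs) = 19/90 / 1/3 = 19/30
P(X=4 | obs) = 1/20 / 1/3 = 3/20
argmax = 3

argmax_v P(X = v | obs) = 3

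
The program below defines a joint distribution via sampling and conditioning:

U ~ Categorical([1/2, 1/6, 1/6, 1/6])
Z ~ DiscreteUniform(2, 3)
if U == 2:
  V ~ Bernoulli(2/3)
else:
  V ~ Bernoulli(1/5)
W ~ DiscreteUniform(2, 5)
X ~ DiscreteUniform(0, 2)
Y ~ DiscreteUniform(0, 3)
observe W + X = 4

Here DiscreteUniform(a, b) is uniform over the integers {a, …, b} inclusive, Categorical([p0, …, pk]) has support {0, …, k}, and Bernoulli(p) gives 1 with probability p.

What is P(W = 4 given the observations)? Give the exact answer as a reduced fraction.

P(W = 4 | obs) = 1/3

Enumerate traces; 192 have nonzero weight after conditioning:
  (U=0, Z=2, V=0, W=2, X=2, Y=0) weight 1/240
  (U=0, Z=2, V=0, W=2, X=2, Y=1) weight 1/240
  (U=0, Z=2, V=0, W=2, X=2, Y=2) weight 1/240
  (U=0, Z=2, V=0, W=2, X=2, Y=3) weight 1/240
  (U=0, Z=2, V=0, W=3, X=1, Y=0) weight 1/240
  (U=0, Z=2, V=0, W=3, X=1, Y=1) weight 1/240
  (U=0, Z=2, V=0, W=3, X=1, Y=2) weight 1/240
  (U=0, Z=2, V=0, W=3, X=1, Y=3) weight 1/240
  (U=0, Z=2, V=0, W=4, X=0, Y=0) weight 1/240
  … 183 more
Group by W:
  weight(W=2) = 1/12
  weight(W=3) = 1/12
  weight(W=4) = 1/12
Total weight = 1/12 + 1/12 + 1/12 = 1/4
P(W=2 | obs) = 1/12 / 1/4 = 1/3
P(W=3 | obs) = 1/12 / 1/4 = 1/3
P(W=4 | obs) = 1/12 / 1/4 = 1/3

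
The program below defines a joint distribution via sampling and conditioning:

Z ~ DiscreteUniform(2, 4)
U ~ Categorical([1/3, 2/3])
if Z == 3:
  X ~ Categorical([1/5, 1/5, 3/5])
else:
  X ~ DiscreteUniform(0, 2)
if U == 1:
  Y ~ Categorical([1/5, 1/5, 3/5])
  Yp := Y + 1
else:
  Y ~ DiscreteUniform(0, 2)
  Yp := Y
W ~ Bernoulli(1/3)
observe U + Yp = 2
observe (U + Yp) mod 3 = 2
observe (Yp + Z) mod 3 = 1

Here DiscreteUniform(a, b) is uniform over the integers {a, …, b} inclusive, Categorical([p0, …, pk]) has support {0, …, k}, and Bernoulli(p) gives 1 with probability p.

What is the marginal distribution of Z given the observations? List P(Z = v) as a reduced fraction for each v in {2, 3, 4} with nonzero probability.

P(Z=2) = 5/11, P(Z=3) = 6/11

Enumerate traces; 12 have nonzero weight after conditioning:
  (Z=2, U=0, X=0, Y=2, W=0) weight 2/243
  (Z=2, U=0, X=0, Y=2, W=1) weight 1/243
  (Z=2, U=0, X=1, Y=2, W=0) weight 2/243
  (Z=2, U=0, X=1, Y=2, W=1) weight 1/243
  (Z=2, U=0, X=2, Y=2, W=0) weight 2/243
  (Z=2, U=0, X=2, Y=2, W=1) weight 1/243
  (Z=3, U=1, X=0, Y=0, W=0) weight 4/675
  (Z=3, U=1, X=0, Y=0, W=1) weight 2/675
  … 4 more
Group by Z:
  weight(Z=2) = 1/27
  weight(Z=3) = 2/45
Total weight = 1/27 + 2/45 = 11/135
P(Z=2 | obs) = 1/27 / 11/135 = 5/11
P(Z=3 | obs) = 2/45 / 11/135 = 6/11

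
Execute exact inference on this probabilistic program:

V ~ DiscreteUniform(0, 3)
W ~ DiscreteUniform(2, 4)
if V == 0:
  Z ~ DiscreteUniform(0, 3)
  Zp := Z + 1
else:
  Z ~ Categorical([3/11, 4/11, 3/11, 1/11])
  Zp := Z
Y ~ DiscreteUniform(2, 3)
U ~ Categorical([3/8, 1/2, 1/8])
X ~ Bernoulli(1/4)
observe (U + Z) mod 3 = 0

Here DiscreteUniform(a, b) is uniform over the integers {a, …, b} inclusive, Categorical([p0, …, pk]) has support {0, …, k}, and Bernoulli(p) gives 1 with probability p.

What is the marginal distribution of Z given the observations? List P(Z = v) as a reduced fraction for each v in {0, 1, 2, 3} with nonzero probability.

P(Z=0) = 141/457, P(Z=1) = 59/457, P(Z=2) = 188/457, P(Z=3) = 69/457

Enumerate traces; 192 have nonzero weight after conditioning:
  (V=0, W=2, Z=0, Y=2, U=0, X=0) weight 3/1024
  (V=0, W=2, Z=0, Y=2, U=0, X=1) weight 1/1024
  (V=0, W=2, Z=0, Y=3, U=0, X=0) weight 3/1024
  (V=0, W=2, Z=0, Y=3, U=0, X=1) weight 1/1024
  (V=0, W=2, Z=1, Y=2, U=2, X=0) weight 1/1024
  (V=0, W=2, Z=1, Y=2, U=2, X=1) weight 1/3072
  (V=0, W=2, Z=1, Y=3, U=2, X=0) weight 1/1024
  (V=0, W=2, Z=1, Y=3, U=2, X=1) weight 1/3072
  (V=0, W=2, Z=2, Y=2, U=1, X=0) weight 1/256
  (V=0, W=2, Z=3, Y=2, U=0, X=0) weight 3/1024
  … 182 more
Group by Z:
  weight(Z=0) = 141/1408
  weight(Z=1) = 59/1408
  weight(Z=2) = 47/352
  weight(Z=3) = 69/1408
Total weight = 141/1408 + 59/1408 + 47/352 + 69/1408 = 457/1408
P(Z=0 | obs) = 141/1408 / 457/1408 = 141/457
P(Z=1 | obs) = 59/1408 / 457/1408 = 59/457
P(Z=2 | obs) = 47/352 / 457/1408 = 188/457
P(Z=3 | obs) = 69/1408 / 457/1408 = 69/457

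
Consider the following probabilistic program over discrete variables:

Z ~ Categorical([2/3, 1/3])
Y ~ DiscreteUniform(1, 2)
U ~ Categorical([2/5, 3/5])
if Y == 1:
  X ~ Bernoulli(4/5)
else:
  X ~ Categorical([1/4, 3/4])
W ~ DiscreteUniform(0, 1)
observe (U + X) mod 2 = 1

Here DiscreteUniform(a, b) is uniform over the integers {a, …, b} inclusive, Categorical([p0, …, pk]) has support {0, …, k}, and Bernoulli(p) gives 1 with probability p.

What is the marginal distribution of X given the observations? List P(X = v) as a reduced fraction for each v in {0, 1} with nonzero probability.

Enumerate traces; 16 have nonzero weight after conditioning:
  (Z=0, Y=1, U=0, X=1, W=0) weight 4/75
  (Z=0, Y=1, U=0, X=1, W=1) weight 4/75
  (Z=0, Y=1, U=1, X=0, W=0) weight 1/50
  (Z=0, Y=1, U=1, X=0, W=1) weight 1/50
  (Z=0, Y=2, U=0, X=1, W=0) weight 1/20
  (Z=0, Y=2, U=0, X=1, W=1) weight 1/20
  (Z=0, Y=2, U=1, X=0, W=0) weight 1/40
  (Z=0, Y=2, U=1, X=0, W=1) weight 1/40
  … 8 more
Group by X:
  weight(X=0) = 27/200
  weight(X=1) = 31/100
Total weight = 27/200 + 31/100 = 89/200
P(X=0 | obs) = 27/200 / 89/200 = 27/89
P(X=1 | obs) = 31/100 / 89/200 = 62/89

P(X=0) = 27/89, P(X=1) = 62/89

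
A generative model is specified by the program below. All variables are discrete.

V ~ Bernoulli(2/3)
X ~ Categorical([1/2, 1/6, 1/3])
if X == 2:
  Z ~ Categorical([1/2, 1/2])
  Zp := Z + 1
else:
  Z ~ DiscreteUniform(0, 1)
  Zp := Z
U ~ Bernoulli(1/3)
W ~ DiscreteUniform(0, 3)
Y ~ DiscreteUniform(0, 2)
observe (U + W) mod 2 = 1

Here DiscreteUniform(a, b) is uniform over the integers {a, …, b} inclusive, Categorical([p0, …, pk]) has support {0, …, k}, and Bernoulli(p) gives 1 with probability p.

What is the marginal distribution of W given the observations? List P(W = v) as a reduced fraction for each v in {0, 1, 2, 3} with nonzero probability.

Enumerate traces; 144 have nonzero weight after conditioning:
  (V=0, X=0, Z=0, U=0, W=1, Y=0) weight 1/216
  (V=0, X=0, Z=0, U=0, W=1, Y=1) weight 1/216
  (V=0, X=0, Z=0, U=0, W=1, Y=2) weight 1/216
  (V=0, X=0, Z=0, U=0, W=3, Y=0) weight 1/216
  (V=0, X=0, Z=0, U=0, W=3, Y=1) weight 1/216
  (V=0, X=0, Z=0, U=0, W=3, Y=2) weight 1/216
  (V=0, X=0, Z=0, U=1, W=0, Y=0) weight 1/432
  (V=0, X=0, Z=0, U=1, W=0, Y=1) weight 1/432
  (V=0, X=0, Z=0, U=1, W=2, Y=0) weight 1/432
  … 135 more
Group by W:
  weight(W=0) = 1/12
  weight(W=1) = 1/6
  weight(W=2) = 1/12
  weight(W=3) = 1/6
Total weight = 1/12 + 1/6 + 1/12 + 1/6 = 1/2
P(W=0 | obs) = 1/12 / 1/2 = 1/6
P(W=1 | obs) = 1/6 / 1/2 = 1/3
P(W=2 | obs) = 1/12 / 1/2 = 1/6
P(W=3 | obs) = 1/6 / 1/2 = 1/3

P(W=0) = 1/6, P(W=1) = 1/3, P(W=2) = 1/6, P(W=3) = 1/3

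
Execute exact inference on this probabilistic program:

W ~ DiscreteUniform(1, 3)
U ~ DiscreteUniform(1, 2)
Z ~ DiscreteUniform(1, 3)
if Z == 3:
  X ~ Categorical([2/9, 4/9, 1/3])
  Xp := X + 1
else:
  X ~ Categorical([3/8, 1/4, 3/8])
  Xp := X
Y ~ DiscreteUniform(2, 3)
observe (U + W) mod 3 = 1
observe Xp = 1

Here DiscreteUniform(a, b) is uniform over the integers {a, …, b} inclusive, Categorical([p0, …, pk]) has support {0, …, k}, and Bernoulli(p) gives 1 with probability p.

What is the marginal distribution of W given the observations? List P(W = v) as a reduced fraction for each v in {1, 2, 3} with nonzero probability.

P(W=2) = 1/2, P(W=3) = 1/2

Enumerate traces; 12 have nonzero weight after conditioning:
  (W=2, U=2, Z=1, X=1, Y=2) weight 1/144
  (W=2, U=2, Z=1, X=1, Y=3) weight 1/144
  (W=2, U=2, Z=2, X=1, Y=2) weight 1/144
  (W=2, U=2, Z=2, X=1, Y=3) weight 1/144
  (W=2, U=2, Z=3, X=0, Y=2) weight 1/162
  (W=2, U=2, Z=3, X=0, Y=3) weight 1/162
  (W=3, U=1, Z=1, X=1, Y=2) weight 1/144
  (W=3, U=1, Z=1, X=1, Y=3) weight 1/144
  … 4 more
Group by W:
  weight(W=2) = 13/324
  weight(W=3) = 13/324
Total weight = 13/324 + 13/324 = 13/162
P(W=2 | obs) = 13/324 / 13/162 = 1/2
P(W=3 | obs) = 13/324 / 13/162 = 1/2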